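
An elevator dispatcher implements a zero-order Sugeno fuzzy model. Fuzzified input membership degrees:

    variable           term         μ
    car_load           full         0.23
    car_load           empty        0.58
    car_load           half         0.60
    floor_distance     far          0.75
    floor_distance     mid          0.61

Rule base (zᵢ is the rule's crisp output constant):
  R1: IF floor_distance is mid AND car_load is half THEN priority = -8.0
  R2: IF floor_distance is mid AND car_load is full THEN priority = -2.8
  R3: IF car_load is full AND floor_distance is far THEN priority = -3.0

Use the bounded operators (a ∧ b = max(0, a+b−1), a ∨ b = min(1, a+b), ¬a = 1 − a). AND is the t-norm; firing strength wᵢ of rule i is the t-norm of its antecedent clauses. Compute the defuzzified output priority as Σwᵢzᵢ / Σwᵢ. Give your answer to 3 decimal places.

R1 (z=-8.0): mid=0.61, half=0.60; AND[max(0, a+b−1)] → w = 0.21
R2 (z=-2.8): mid=0.61, full=0.23; AND[max(0, a+b−1)] → w = 0.00
R3 (z=-3.0): full=0.23, far=0.75; AND[max(0, a+b−1)] → w = 0.00
Weighted average = (0.21·-8.0 + 0.00·-2.8 + 0.00·-3.0) / (0.21 + 0.00 + 0.00)
  = -1.6800 / 0.2100 = -8.000

-8.000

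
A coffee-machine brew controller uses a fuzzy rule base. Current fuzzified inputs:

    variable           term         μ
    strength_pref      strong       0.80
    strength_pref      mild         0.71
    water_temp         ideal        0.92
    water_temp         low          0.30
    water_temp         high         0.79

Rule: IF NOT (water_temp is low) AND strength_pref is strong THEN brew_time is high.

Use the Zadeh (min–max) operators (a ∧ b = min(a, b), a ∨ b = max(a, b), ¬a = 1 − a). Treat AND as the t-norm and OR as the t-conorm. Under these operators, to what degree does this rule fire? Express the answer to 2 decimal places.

0.70

firing strength: ¬low=1−0.30=0.70, strong=0.80; AND[min(a, b)] → w = 0.70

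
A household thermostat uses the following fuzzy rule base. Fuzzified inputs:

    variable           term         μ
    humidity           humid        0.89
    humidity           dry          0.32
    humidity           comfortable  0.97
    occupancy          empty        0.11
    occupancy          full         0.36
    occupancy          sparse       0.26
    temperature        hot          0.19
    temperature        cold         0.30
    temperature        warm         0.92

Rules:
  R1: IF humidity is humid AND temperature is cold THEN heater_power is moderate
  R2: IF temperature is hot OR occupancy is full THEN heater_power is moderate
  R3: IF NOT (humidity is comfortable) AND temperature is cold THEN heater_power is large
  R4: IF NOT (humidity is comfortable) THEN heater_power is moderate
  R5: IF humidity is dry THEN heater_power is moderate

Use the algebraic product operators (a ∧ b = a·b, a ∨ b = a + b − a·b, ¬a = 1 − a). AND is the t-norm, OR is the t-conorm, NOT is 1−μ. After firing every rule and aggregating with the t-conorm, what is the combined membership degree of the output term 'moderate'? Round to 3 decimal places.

0.749

R1: humid=0.89, cold=0.30; AND[a·b] → w = 0.2670
R2: hot=0.19, full=0.36; OR[a + b − a·b] → w = 0.4816
R3: ¬comfortable=1−0.97=0.03, cold=0.30; AND[a·b] → w = 0.0090
R4: ¬comfortable=1−0.97=0.03 → w = 0.0300
R5: dry=0.32 → w = 0.3200
Rules with consequent 'moderate': {R1, R2, R4, R5} → strengths 0.2670, 0.4816, 0.0300, 0.3200
Aggregate via t-conorm [a + b − a·b]: 0.7494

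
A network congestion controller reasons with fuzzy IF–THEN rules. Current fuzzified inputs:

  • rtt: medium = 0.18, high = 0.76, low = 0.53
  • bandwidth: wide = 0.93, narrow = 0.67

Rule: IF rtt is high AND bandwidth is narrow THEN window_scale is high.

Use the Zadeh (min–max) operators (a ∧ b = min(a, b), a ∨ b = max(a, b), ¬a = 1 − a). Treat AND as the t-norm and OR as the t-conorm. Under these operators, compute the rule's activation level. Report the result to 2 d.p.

firing strength: high=0.76, narrow=0.67; AND[min(a, b)] → w = 0.67

0.67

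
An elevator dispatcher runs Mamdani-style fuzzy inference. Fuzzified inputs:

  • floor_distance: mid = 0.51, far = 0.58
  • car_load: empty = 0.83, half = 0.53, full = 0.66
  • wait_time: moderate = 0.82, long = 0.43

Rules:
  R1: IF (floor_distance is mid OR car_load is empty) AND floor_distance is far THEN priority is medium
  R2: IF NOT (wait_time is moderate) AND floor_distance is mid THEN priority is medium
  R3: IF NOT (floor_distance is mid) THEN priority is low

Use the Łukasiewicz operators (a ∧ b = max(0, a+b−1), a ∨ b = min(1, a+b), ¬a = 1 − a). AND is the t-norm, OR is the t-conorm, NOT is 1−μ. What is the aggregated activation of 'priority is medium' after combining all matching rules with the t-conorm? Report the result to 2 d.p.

R1: (mid=0.51 OR empty=0.83) = 1.00; AND[max(0, a+b−1)] with far=0.58 → w = 0.58
R2: ¬moderate=1−0.82=0.18, mid=0.51; AND[max(0, a+b−1)] → w = 0.00
R3: ¬mid=1−0.51=0.49 → w = 0.49
Rules with consequent 'medium': {R1, R2} → strengths 0.58, 0.00
Aggregate via t-conorm [min(1, a+b)]: 0.58

0.58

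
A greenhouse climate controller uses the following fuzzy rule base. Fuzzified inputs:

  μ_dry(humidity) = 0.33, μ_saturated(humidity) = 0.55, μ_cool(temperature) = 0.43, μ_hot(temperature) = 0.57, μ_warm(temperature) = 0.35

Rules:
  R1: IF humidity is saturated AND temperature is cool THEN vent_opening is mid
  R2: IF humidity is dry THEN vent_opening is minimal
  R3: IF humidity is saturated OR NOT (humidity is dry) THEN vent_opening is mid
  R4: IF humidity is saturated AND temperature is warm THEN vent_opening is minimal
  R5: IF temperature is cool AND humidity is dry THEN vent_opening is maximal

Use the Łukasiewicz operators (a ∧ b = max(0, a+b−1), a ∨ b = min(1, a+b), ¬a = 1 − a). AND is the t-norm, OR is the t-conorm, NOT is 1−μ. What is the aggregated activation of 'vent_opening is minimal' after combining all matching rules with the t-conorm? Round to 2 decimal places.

0.33

R1: saturated=0.55, cool=0.43; AND[max(0, a+b−1)] → w = 0.00
R2: dry=0.33 → w = 0.33
R3: saturated=0.55, ¬dry=1−0.33=0.67; OR[min(1, a+b)] → w = 1.00
R4: saturated=0.55, warm=0.35; AND[max(0, a+b−1)] → w = 0.00
R5: cool=0.43, dry=0.33; AND[max(0, a+b−1)] → w = 0.00
Rules with consequent 'minimal': {R2, R4} → strengths 0.33, 0.00
Aggregate via t-conorm [min(1, a+b)]: 0.33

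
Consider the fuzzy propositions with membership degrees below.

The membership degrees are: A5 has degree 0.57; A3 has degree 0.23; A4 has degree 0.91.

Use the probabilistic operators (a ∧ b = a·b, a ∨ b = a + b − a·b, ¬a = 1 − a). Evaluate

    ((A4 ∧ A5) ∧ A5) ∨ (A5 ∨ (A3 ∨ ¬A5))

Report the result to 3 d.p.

A4 ∧ A5 = a·b on (0.9100, 0.5700) = 0.5187
(A4 ∧ A5) ∧ A5 = a·b on (0.5187, 0.5700) = 0.2957
¬A5 = 1 − 0.5700 = 0.4300
A3 ∨ ¬A5 = a + b − a·b on (0.2300, 0.4300) = 0.5611
A5 ∨ (A3 ∨ ¬A5) = a + b − a·b on (0.5700, 0.5611) = 0.8113
((A4 ∧ A5) ∧ A5) ∨ (A5 ∨ (A3 ∨ ¬A5)) = a + b − a·b on (0.2957, 0.8113) = 0.8671

0.867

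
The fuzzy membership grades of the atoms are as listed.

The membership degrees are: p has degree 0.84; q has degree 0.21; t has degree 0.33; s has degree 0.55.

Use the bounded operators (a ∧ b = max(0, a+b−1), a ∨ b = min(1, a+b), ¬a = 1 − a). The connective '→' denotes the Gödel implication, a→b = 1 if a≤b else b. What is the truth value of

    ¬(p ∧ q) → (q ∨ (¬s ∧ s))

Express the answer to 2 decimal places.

0.21

p ∧ q = max(0, a+b−1) on (0.84, 0.21) = 0.05
¬(p ∧ q) = 1 − 0.05 = 0.95
¬s = 1 − 0.55 = 0.45
¬s ∧ s = max(0, a+b−1) on (0.45, 0.55) = 0.00
q ∨ (¬s ∧ s) = min(1, a+b) on (0.21, 0.00) = 0.21
¬(p ∧ q) → (q ∨ (¬s ∧ s))  [Gödel: 1 if a≤b else b] with a=0.95, b=0.21 → 0.21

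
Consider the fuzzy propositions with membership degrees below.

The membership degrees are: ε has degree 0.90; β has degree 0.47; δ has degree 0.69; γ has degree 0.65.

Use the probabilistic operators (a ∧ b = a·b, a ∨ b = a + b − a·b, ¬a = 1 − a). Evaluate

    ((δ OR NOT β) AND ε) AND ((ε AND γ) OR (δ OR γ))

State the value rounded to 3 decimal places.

0.734

NOT β = 1 − 0.4700 = 0.5300
δ OR NOT β = a + b − a·b on (0.6900, 0.5300) = 0.8543
(δ OR NOT β) AND ε = a·b on (0.8543, 0.9000) = 0.7689
ε AND γ = a·b on (0.9000, 0.6500) = 0.5850
δ OR γ = a + b − a·b on (0.6900, 0.6500) = 0.8915
(ε AND γ) OR (δ OR γ) = a + b − a·b on (0.5850, 0.8915) = 0.9550
((δ OR NOT β) AND ε) AND ((ε AND γ) OR (δ OR γ)) = a·b on (0.7689, 0.9550) = 0.7342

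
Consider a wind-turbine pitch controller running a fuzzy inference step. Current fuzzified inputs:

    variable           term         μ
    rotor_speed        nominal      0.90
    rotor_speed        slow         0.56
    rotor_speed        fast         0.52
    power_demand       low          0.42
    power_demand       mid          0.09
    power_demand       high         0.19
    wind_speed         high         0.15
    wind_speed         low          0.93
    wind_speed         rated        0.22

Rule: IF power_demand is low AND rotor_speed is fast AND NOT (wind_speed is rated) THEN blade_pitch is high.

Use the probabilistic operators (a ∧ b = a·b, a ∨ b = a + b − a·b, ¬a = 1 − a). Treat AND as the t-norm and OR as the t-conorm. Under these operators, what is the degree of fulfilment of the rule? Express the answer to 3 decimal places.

firing strength: low=0.42, fast=0.52, ¬rated=1−0.22=0.78; AND[a·b] → w = 0.1704

0.170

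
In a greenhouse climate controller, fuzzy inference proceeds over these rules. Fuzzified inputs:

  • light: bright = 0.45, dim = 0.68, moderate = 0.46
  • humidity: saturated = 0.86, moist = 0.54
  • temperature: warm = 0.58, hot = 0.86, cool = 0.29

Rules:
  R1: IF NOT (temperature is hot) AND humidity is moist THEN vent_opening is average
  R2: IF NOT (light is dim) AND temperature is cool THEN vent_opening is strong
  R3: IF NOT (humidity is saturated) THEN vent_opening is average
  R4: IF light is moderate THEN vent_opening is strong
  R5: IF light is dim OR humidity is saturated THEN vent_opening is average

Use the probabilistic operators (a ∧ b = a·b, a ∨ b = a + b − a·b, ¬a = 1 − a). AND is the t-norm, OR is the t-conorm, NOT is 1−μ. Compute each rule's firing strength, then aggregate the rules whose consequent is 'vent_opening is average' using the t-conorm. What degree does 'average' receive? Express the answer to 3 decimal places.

0.964

R1: ¬hot=1−0.86=0.14, moist=0.54; AND[a·b] → w = 0.0756
R2: ¬dim=1−0.68=0.32, cool=0.29; AND[a·b] → w = 0.0928
R3: ¬saturated=1−0.86=0.14 → w = 0.1400
R4: moderate=0.46 → w = 0.4600
R5: dim=0.68, saturated=0.86; OR[a + b − a·b] → w = 0.9552
Rules with consequent 'average': {R1, R3, R5} → strengths 0.0756, 0.1400, 0.9552
Aggregate via t-conorm [a + b − a·b]: 0.9644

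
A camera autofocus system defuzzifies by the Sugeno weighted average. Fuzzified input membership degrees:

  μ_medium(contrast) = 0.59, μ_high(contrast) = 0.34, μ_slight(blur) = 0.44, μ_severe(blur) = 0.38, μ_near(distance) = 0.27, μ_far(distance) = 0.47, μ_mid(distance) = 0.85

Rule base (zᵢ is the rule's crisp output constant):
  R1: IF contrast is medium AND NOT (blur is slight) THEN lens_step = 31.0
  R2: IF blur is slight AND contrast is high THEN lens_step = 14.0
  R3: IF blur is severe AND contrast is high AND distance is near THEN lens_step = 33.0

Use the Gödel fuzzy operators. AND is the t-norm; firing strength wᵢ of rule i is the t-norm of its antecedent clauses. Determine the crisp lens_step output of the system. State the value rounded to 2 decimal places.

26.52

R1 (z=31.0): medium=0.59, ¬slight=1−0.44=0.56; AND[min(a, b)] → w = 0.56
R2 (z=14.0): slight=0.44, high=0.34; AND[min(a, b)] → w = 0.34
R3 (z=33.0): severe=0.38, high=0.34, near=0.27; AND[min(a, b)] → w = 0.27
Weighted average = (0.56·31.0 + 0.34·14.0 + 0.27·33.0) / (0.56 + 0.34 + 0.27)
  = 31.0300 / 1.1700 = 26.52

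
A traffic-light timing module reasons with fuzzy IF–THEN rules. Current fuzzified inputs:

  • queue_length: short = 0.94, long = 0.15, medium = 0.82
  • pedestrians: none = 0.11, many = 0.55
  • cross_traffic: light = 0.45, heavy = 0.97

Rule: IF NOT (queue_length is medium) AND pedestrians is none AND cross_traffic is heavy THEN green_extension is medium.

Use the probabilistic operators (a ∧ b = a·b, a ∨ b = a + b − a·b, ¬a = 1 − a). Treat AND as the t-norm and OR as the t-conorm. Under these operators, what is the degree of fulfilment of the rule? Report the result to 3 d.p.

firing strength: ¬medium=1−0.82=0.18, none=0.11, heavy=0.97; AND[a·b] → w = 0.0192

0.019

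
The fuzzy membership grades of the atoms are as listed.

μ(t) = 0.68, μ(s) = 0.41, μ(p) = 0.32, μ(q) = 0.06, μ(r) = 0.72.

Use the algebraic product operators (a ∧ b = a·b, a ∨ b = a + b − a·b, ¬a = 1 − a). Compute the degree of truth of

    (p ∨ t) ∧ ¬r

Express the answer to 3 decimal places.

0.219

p ∨ t = a + b − a·b on (0.3200, 0.6800) = 0.7824
¬r = 1 − 0.7200 = 0.2800
(p ∨ t) ∧ ¬r = a·b on (0.7824, 0.2800) = 0.2191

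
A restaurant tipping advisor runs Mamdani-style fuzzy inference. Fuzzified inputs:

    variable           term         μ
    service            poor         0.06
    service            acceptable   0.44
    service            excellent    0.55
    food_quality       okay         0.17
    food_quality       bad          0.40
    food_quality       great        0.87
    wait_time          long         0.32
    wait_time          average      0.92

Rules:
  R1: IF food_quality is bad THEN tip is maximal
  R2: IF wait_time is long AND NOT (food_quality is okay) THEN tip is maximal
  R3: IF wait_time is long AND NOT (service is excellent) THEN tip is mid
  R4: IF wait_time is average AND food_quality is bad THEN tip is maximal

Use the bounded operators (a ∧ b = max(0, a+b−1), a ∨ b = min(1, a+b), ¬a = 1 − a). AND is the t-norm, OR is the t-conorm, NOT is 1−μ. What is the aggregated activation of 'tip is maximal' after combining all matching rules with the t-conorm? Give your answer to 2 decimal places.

R1: bad=0.40 → w = 0.40
R2: long=0.32, ¬okay=1−0.17=0.83; AND[max(0, a+b−1)] → w = 0.15
R3: long=0.32, ¬excellent=1−0.55=0.45; AND[max(0, a+b−1)] → w = 0.00
R4: average=0.92, bad=0.40; AND[max(0, a+b−1)] → w = 0.32
Rules with consequent 'maximal': {R1, R2, R4} → strengths 0.40, 0.15, 0.32
Aggregate via t-conorm [min(1, a+b)]: 0.87

0.87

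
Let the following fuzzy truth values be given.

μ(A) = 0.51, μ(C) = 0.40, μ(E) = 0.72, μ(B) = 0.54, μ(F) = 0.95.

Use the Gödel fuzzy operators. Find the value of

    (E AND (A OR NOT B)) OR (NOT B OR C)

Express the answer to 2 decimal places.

NOT B = 1 − 0.54 = 0.46
A OR NOT B = max(a, b) on (0.51, 0.46) = 0.51
E AND (A OR NOT B) = min(a, b) on (0.72, 0.51) = 0.51
NOT B = 1 − 0.54 = 0.46
NOT B OR C = max(a, b) on (0.46, 0.40) = 0.46
(E AND (A OR NOT B)) OR (NOT B OR C) = max(a, b) on (0.51, 0.46) = 0.51

0.51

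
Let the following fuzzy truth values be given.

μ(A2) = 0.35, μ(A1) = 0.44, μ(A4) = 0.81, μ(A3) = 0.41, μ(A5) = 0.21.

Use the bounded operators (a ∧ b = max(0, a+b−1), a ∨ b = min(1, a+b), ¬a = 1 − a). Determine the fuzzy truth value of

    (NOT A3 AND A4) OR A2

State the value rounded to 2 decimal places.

NOT A3 = 1 − 0.41 = 0.59
NOT A3 AND A4 = max(0, a+b−1) on (0.59, 0.81) = 0.40
(NOT A3 AND A4) OR A2 = min(1, a+b) on (0.40, 0.35) = 0.75

0.75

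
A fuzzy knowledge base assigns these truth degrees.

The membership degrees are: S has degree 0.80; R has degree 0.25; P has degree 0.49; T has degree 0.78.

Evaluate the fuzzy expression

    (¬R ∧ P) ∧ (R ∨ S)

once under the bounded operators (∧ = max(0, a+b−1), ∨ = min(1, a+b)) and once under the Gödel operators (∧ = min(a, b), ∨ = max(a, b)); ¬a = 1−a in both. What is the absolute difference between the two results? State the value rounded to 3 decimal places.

Under bounded:
  ¬R = 1 − 0.25 = 0.75
  ¬R ∧ P = max(0, a+b−1) on (0.75, 0.49) = 0.24
  R ∨ S = min(1, a+b) on (0.25, 0.80) = 1.00
  (¬R ∧ P) ∧ (R ∨ S) = max(0, a+b−1) on (0.24, 1.00) = 0.24
  → value = 0.2400
Under Gödel:
  ¬R = 1 − 0.25 = 0.75
  ¬R ∧ P = min(a, b) on (0.75, 0.49) = 0.49
  R ∨ S = max(a, b) on (0.25, 0.80) = 0.80
  (¬R ∧ P) ∧ (R ∨ S) = min(a, b) on (0.49, 0.80) = 0.49
  → value = 0.4900
|0.2400 − 0.4900| = 0.250

0.250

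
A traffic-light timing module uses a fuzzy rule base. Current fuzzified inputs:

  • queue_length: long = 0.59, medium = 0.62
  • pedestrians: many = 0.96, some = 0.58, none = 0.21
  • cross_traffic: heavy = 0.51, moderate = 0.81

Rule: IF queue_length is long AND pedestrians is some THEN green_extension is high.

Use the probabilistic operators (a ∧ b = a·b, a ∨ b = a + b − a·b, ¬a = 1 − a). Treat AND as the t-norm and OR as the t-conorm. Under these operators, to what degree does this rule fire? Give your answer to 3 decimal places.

0.342

firing strength: long=0.59, some=0.58; AND[a·b] → w = 0.3422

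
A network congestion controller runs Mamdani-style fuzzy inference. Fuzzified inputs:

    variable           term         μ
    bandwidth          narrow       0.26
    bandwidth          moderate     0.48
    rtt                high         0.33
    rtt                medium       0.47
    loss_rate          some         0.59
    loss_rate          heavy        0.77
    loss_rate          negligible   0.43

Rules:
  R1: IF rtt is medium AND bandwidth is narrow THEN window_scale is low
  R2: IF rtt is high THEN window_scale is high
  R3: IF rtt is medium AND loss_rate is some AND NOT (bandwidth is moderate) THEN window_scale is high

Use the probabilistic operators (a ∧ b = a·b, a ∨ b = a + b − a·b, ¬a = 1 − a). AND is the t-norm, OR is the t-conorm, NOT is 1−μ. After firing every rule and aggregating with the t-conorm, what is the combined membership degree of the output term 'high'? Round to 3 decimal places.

R1: medium=0.47, narrow=0.26; AND[a·b] → w = 0.1222
R2: high=0.33 → w = 0.3300
R3: medium=0.47, some=0.59, ¬moderate=1−0.48=0.52; AND[a·b] → w = 0.1442
Rules with consequent 'high': {R2, R3} → strengths 0.3300, 0.1442
Aggregate via t-conorm [a + b − a·b]: 0.4266

0.427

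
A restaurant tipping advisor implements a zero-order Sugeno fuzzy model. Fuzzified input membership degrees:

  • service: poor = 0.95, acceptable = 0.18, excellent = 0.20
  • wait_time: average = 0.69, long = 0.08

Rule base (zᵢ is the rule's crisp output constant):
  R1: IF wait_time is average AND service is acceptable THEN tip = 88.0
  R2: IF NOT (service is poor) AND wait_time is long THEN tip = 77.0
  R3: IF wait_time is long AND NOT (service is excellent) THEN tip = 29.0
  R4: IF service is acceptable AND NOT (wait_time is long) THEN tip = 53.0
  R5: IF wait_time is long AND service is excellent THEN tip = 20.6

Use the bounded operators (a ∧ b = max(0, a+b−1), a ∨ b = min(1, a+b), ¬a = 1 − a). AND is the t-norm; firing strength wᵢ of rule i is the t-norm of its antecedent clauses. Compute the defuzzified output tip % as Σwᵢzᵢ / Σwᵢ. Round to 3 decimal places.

53.000

R1 (z=88.0): average=0.69, acceptable=0.18; AND[max(0, a+b−1)] → w = 0.00
R2 (z=77.0): ¬poor=1−0.95=0.05, long=0.08; AND[max(0, a+b−1)] → w = 0.00
R3 (z=29.0): long=0.08, ¬excellent=1−0.20=0.80; AND[max(0, a+b−1)] → w = 0.00
R4 (z=53.0): acceptable=0.18, ¬long=1−0.08=0.92; AND[max(0, a+b−1)] → w = 0.10
R5 (z=20.6): long=0.08, excellent=0.20; AND[max(0, a+b−1)] → w = 0.00
Weighted average = (0.00·88.0 + 0.00·77.0 + 0.00·29.0 + 0.10·53.0 + 0.00·20.6) / (0.00 + 0.00 + 0.00 + 0.10 + 0.00)
  = 5.3000 / 0.1000 = 53.000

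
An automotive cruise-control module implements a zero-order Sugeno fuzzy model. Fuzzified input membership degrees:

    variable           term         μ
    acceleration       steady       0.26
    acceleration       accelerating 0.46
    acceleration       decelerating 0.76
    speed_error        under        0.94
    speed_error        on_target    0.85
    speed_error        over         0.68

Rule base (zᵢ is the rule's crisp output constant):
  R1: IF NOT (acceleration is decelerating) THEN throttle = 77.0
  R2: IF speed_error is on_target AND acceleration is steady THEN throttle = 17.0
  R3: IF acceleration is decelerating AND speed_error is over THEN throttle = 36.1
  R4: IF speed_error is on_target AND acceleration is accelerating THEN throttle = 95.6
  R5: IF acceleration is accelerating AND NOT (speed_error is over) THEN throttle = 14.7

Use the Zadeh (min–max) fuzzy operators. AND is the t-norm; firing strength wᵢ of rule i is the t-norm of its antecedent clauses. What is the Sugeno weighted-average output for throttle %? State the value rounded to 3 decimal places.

49.045

R1 (z=77.0): ¬decelerating=1−0.76=0.24 → w = 0.24
R2 (z=17.0): on_target=0.85, steady=0.26; AND[min(a, b)] → w = 0.26
R3 (z=36.1): decelerating=0.76, over=0.68; AND[min(a, b)] → w = 0.68
R4 (z=95.6): on_target=0.85, accelerating=0.46; AND[min(a, b)] → w = 0.46
R5 (z=14.7): accelerating=0.46, ¬over=1−0.68=0.32; AND[min(a, b)] → w = 0.32
Weighted average = (0.24·77.0 + 0.26·17.0 + 0.68·36.1 + 0.46·95.6 + 0.32·14.7) / (0.24 + 0.26 + 0.68 + 0.46 + 0.32)
  = 96.1280 / 1.9600 = 49.045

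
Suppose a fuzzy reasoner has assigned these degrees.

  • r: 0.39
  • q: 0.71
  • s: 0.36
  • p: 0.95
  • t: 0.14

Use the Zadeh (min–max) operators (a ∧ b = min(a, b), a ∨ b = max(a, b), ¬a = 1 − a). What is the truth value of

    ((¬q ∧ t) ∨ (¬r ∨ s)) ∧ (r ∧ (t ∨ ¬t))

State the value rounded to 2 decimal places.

¬q = 1 − 0.71 = 0.29
¬q ∧ t = min(a, b) on (0.29, 0.14) = 0.14
¬r = 1 − 0.39 = 0.61
¬r ∨ s = max(a, b) on (0.61, 0.36) = 0.61
(¬q ∧ t) ∨ (¬r ∨ s) = max(a, b) on (0.14, 0.61) = 0.61
¬t = 1 − 0.14 = 0.86
t ∨ ¬t = max(a, b) on (0.14, 0.86) = 0.86
r ∧ (t ∨ ¬t) = min(a, b) on (0.39, 0.86) = 0.39
((¬q ∧ t) ∨ (¬r ∨ s)) ∧ (r ∧ (t ∨ ¬t)) = min(a, b) on (0.61, 0.39) = 0.39

0.39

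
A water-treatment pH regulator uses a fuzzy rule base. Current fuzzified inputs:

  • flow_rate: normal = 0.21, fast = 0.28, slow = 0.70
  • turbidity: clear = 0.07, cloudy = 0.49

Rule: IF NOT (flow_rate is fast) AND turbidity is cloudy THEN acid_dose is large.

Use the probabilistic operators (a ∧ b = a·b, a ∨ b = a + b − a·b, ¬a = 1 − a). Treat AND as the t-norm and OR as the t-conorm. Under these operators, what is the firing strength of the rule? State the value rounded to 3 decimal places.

0.353

firing strength: ¬fast=1−0.28=0.72, cloudy=0.49; AND[a·b] → w = 0.3528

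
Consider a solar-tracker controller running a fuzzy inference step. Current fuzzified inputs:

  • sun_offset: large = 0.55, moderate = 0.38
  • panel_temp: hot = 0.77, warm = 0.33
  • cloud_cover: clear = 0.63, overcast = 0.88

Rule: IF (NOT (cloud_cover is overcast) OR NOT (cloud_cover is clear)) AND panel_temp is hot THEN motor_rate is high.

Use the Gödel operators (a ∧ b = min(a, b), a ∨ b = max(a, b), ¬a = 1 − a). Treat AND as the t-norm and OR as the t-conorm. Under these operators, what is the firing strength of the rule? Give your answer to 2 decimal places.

0.37

firing strength: (¬overcast=1−0.88=0.12 OR ¬clear=1−0.63=0.37) = 0.37; AND[min(a, b)] with hot=0.77 → w = 0.37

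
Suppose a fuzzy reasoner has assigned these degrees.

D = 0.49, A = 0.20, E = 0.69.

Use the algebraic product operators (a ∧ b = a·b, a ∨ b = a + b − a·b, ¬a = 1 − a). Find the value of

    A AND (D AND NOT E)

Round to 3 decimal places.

NOT E = 1 − 0.6900 = 0.3100
D AND NOT E = a·b on (0.4900, 0.3100) = 0.1519
A AND (D AND NOT E) = a·b on (0.2000, 0.1519) = 0.0304

0.030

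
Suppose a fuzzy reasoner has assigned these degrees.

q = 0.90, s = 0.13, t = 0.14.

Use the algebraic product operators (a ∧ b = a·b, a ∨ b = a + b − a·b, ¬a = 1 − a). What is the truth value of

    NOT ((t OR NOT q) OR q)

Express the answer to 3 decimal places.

0.077

NOT q = 1 − 0.9000 = 0.1000
t OR NOT q = a + b − a·b on (0.1400, 0.1000) = 0.2260
(t OR NOT q) OR q = a + b − a·b on (0.2260, 0.9000) = 0.9226
NOT ((t OR NOT q) OR q) = 1 − 0.9226 = 0.0774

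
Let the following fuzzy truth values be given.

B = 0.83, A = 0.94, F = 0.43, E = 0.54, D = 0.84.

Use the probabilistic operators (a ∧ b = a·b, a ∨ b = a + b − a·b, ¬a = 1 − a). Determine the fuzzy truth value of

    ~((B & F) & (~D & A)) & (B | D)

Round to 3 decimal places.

0.921

B & F = a·b on (0.8300, 0.4300) = 0.3569
~D = 1 − 0.8400 = 0.1600
~D & A = a·b on (0.1600, 0.9400) = 0.1504
(B & F) & (~D & A) = a·b on (0.3569, 0.1504) = 0.0537
~((B & F) & (~D & A)) = 1 − 0.0537 = 0.9463
B | D = a + b − a·b on (0.8300, 0.8400) = 0.9728
~((B & F) & (~D & A)) & (B | D) = a·b on (0.9463, 0.9728) = 0.9206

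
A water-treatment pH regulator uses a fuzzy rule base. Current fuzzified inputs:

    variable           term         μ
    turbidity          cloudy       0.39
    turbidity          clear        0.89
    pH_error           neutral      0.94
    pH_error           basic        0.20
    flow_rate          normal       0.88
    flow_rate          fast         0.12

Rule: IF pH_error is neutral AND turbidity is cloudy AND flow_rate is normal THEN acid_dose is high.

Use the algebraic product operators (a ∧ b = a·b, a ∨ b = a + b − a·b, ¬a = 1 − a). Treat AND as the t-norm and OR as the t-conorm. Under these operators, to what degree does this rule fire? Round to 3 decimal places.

0.323

firing strength: neutral=0.94, cloudy=0.39, normal=0.88; AND[a·b] → w = 0.3226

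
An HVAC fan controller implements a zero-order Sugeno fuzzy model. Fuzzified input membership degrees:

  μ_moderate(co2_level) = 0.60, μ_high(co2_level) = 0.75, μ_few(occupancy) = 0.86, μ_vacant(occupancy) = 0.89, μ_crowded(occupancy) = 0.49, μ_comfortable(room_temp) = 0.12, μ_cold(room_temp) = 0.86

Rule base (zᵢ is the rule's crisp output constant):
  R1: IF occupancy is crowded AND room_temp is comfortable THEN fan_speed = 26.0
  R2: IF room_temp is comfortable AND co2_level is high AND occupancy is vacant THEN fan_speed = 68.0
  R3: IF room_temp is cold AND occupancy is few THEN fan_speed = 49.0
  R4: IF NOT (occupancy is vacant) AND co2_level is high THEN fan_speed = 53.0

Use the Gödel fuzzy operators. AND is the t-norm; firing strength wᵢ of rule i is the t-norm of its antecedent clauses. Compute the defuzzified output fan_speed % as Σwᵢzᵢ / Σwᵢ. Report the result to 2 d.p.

R1 (z=26.0): crowded=0.49, comfortable=0.12; AND[min(a, b)] → w = 0.12
R2 (z=68.0): comfortable=0.12, high=0.75, vacant=0.89; AND[min(a, b)] → w = 0.12
R3 (z=49.0): cold=0.86, few=0.86; AND[min(a, b)] → w = 0.86
R4 (z=53.0): ¬vacant=1−0.89=0.11, high=0.75; AND[min(a, b)] → w = 0.11
Weighted average = (0.12·26.0 + 0.12·68.0 + 0.86·49.0 + 0.11·53.0) / (0.12 + 0.12 + 0.86 + 0.11)
  = 59.2500 / 1.2100 = 48.97

48.97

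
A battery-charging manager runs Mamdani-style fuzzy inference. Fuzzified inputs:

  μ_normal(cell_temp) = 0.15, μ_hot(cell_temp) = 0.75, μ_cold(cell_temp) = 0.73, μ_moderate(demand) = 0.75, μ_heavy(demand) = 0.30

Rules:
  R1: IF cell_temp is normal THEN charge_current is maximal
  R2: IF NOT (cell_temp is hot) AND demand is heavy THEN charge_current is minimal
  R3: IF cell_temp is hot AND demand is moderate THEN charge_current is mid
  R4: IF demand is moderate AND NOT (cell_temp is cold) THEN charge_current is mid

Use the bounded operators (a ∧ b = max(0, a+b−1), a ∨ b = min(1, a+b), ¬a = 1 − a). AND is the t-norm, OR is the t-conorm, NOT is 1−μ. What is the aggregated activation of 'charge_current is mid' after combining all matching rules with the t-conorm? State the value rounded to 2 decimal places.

0.52

R1: normal=0.15 → w = 0.15
R2: ¬hot=1−0.75=0.25, heavy=0.30; AND[max(0, a+b−1)] → w = 0.00
R3: hot=0.75, moderate=0.75; AND[max(0, a+b−1)] → w = 0.50
R4: moderate=0.75, ¬cold=1−0.73=0.27; AND[max(0, a+b−1)] → w = 0.02
Rules with consequent 'mid': {R3, R4} → strengths 0.50, 0.02
Aggregate via t-conorm [min(1, a+b)]: 0.52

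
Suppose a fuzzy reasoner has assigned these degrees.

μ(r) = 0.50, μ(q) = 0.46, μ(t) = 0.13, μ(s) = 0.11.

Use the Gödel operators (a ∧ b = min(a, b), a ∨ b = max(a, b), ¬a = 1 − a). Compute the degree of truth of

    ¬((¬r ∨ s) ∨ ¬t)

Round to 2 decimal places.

¬r = 1 − 0.50 = 0.50
¬r ∨ s = max(a, b) on (0.50, 0.11) = 0.50
¬t = 1 − 0.13 = 0.87
(¬r ∨ s) ∨ ¬t = max(a, b) on (0.50, 0.87) = 0.87
¬((¬r ∨ s) ∨ ¬t) = 1 − 0.87 = 0.13

0.13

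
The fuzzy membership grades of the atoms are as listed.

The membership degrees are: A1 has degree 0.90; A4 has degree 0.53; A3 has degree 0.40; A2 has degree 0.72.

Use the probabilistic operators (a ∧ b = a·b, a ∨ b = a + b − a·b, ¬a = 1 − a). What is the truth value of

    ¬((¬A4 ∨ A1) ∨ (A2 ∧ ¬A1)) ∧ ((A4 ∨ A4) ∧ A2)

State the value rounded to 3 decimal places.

¬A4 = 1 − 0.5300 = 0.4700
¬A4 ∨ A1 = a + b − a·b on (0.4700, 0.9000) = 0.9470
¬A1 = 1 − 0.9000 = 0.1000
A2 ∧ ¬A1 = a·b on (0.7200, 0.1000) = 0.0720
(¬A4 ∨ A1) ∨ (A2 ∧ ¬A1) = a + b − a·b on (0.9470, 0.0720) = 0.9508
¬((¬A4 ∨ A1) ∨ (A2 ∧ ¬A1)) = 1 − 0.9508 = 0.0492
A4 ∨ A4 = a + b − a·b on (0.5300, 0.5300) = 0.7791
(A4 ∨ A4) ∧ A2 = a·b on (0.7791, 0.7200) = 0.5610
¬((¬A4 ∨ A1) ∨ (A2 ∧ ¬A1)) ∧ ((A4 ∨ A4) ∧ A2) = a·b on (0.0492, 0.5610) = 0.0276

0.028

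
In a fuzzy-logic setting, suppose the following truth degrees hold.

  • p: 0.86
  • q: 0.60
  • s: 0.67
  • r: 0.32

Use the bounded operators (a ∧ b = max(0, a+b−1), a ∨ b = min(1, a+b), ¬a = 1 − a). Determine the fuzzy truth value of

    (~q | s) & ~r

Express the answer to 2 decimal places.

0.68

~q = 1 − 0.60 = 0.40
~q | s = min(1, a+b) on (0.40, 0.67) = 1.00
~r = 1 − 0.32 = 0.68
(~q | s) & ~r = max(0, a+b−1) on (1.00, 0.68) = 0.68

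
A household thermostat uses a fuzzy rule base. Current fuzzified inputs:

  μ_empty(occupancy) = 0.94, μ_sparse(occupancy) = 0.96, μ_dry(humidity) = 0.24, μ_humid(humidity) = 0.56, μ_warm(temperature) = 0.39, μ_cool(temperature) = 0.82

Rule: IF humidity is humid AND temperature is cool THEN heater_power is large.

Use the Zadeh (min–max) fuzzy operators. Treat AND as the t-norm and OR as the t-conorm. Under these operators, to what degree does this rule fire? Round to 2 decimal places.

firing strength: humid=0.56, cool=0.82; AND[min(a, b)] → w = 0.56

0.56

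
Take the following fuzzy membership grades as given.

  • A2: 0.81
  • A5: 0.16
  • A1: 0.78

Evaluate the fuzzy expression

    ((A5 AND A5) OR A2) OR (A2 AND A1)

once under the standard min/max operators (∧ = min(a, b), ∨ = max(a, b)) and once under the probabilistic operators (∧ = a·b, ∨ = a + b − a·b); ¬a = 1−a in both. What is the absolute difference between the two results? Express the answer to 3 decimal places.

0.122

Under standard min/max:
  A5 AND A5 = min(a, b) on (0.16, 0.16) = 0.16
  (A5 AND A5) OR A2 = max(a, b) on (0.16, 0.81) = 0.81
  A2 AND A1 = min(a, b) on (0.81, 0.78) = 0.78
  ((A5 AND A5) OR A2) OR (A2 AND A1) = max(a, b) on (0.81, 0.78) = 0.81
  → value = 0.8100
Under probabilistic:
  A5 AND A5 = a·b on (0.1600, 0.1600) = 0.0256
  (A5 AND A5) OR A2 = a + b − a·b on (0.0256, 0.8100) = 0.8149
  A2 AND A1 = a·b on (0.8100, 0.7800) = 0.6318
  ((A5 AND A5) OR A2) OR (A2 AND A1) = a + b − a·b on (0.8149, 0.6318) = 0.9318
  → value = 0.9318
|0.8100 − 0.9318| = 0.122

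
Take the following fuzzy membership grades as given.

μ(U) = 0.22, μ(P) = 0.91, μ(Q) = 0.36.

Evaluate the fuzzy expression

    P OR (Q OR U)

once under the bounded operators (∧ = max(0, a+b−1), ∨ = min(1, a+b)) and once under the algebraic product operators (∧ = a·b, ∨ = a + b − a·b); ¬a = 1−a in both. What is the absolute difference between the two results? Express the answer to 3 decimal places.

0.045

Under bounded:
  Q OR U = min(1, a+b) on (0.36, 0.22) = 0.58
  P OR (Q OR U) = min(1, a+b) on (0.91, 0.58) = 1.00
  → value = 1.0000
Under algebraic product:
  Q OR U = a + b − a·b on (0.3600, 0.2200) = 0.5008
  P OR (Q OR U) = a + b − a·b on (0.9100, 0.5008) = 0.9551
  → value = 0.9551
|1.0000 − 0.9551| = 0.045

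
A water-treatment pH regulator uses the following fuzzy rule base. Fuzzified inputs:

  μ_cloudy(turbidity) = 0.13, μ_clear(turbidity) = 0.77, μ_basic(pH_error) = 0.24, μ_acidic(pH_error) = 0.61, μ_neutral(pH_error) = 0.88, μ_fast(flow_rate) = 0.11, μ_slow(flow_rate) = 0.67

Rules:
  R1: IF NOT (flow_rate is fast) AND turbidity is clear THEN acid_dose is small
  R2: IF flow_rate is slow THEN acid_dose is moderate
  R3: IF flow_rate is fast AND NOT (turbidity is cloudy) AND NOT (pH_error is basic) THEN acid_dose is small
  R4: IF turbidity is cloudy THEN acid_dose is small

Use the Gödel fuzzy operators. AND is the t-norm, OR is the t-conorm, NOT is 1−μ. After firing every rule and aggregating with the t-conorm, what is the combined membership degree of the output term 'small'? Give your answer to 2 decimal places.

R1: ¬fast=1−0.11=0.89, clear=0.77; AND[min(a, b)] → w = 0.77
R2: slow=0.67 → w = 0.67
R3: fast=0.11, ¬cloudy=1−0.13=0.87, ¬basic=1−0.24=0.76; AND[min(a, b)] → w = 0.11
R4: cloudy=0.13 → w = 0.13
Rules with consequent 'small': {R1, R3, R4} → strengths 0.77, 0.11, 0.13
Aggregate via t-conorm [max(a, b)]: 0.77

0.77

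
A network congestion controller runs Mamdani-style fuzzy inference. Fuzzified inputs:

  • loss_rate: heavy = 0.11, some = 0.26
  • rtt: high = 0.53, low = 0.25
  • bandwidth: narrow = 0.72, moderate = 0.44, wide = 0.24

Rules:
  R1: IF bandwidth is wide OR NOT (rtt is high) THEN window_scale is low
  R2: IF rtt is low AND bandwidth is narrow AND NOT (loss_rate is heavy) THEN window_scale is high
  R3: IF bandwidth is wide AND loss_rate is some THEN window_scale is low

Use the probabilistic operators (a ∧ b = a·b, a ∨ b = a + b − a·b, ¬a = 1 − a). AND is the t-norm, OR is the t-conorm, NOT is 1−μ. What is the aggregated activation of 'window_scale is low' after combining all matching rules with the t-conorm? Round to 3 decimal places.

0.622

R1: wide=0.24, ¬high=1−0.53=0.47; OR[a + b − a·b] → w = 0.5972
R2: low=0.25, narrow=0.72, ¬heavy=1−0.11=0.89; AND[a·b] → w = 0.1602
R3: wide=0.24, some=0.26; AND[a·b] → w = 0.0624
Rules with consequent 'low': {R1, R3} → strengths 0.5972, 0.0624
Aggregate via t-conorm [a + b − a·b]: 0.6223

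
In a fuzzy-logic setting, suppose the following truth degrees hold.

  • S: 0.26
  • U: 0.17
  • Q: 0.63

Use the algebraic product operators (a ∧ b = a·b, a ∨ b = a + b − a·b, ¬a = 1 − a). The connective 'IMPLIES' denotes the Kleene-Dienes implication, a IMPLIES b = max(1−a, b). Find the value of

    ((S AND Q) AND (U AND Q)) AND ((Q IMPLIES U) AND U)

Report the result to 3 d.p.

0.001

S AND Q = a·b on (0.2600, 0.6300) = 0.1638
U AND Q = a·b on (0.1700, 0.6300) = 0.1071
(S AND Q) AND (U AND Q) = a·b on (0.1638, 0.1071) = 0.0175
Q IMPLIES U  [Kleene-Dienes: max(1−a, b)] with a=0.6300, b=0.1700 → 0.3700
(Q IMPLIES U) AND U = a·b on (0.3700, 0.1700) = 0.0629
((S AND Q) AND (U AND Q)) AND ((Q IMPLIES U) AND U) = a·b on (0.0175, 0.0629) = 0.0011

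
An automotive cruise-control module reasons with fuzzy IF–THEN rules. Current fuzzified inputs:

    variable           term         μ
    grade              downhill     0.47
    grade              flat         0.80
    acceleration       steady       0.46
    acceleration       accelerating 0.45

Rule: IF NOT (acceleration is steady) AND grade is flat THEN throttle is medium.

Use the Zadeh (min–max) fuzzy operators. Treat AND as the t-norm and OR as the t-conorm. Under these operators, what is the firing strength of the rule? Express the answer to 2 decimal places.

0.54

firing strength: ¬steady=1−0.46=0.54, flat=0.80; AND[min(a, b)] → w = 0.54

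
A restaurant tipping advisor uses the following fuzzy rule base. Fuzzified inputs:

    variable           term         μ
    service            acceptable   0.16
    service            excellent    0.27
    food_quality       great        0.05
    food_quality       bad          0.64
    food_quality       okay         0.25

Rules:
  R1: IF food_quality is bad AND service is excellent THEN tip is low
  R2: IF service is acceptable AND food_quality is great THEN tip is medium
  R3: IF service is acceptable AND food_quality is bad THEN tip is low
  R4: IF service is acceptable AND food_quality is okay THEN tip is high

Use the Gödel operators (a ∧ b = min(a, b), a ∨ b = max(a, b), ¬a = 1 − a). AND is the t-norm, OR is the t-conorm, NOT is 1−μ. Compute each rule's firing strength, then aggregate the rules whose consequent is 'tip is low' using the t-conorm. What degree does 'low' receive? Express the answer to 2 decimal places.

R1: bad=0.64, excellent=0.27; AND[min(a, b)] → w = 0.27
R2: acceptable=0.16, great=0.05; AND[min(a, b)] → w = 0.05
R3: acceptable=0.16, bad=0.64; AND[min(a, b)] → w = 0.16
R4: acceptable=0.16, okay=0.25; AND[min(a, b)] → w = 0.16
Rules with consequent 'low': {R1, R3} → strengths 0.27, 0.16
Aggregate via t-conorm [max(a, b)]: 0.27

0.27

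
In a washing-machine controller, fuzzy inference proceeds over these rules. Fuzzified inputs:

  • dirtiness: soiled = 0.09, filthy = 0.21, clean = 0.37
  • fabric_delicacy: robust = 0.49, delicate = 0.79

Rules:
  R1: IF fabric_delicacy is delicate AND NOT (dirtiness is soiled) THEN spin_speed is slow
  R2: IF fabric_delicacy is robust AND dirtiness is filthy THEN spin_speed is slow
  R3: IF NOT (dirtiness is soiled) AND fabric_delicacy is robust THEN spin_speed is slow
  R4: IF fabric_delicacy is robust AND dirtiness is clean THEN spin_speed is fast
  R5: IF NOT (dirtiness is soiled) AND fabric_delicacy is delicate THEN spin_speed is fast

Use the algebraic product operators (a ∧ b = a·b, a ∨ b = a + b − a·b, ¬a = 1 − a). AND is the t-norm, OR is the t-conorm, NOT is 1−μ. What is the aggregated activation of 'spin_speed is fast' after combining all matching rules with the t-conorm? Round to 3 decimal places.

0.770

R1: delicate=0.79, ¬soiled=1−0.09=0.91; AND[a·b] → w = 0.7189
R2: robust=0.49, filthy=0.21; AND[a·b] → w = 0.1029
R3: ¬soiled=1−0.09=0.91, robust=0.49; AND[a·b] → w = 0.4459
R4: robust=0.49, clean=0.37; AND[a·b] → w = 0.1813
R5: ¬soiled=1−0.09=0.91, delicate=0.79; AND[a·b] → w = 0.7189
Rules with consequent 'fast': {R4, R5} → strengths 0.1813, 0.7189
Aggregate via t-conorm [a + b − a·b]: 0.7699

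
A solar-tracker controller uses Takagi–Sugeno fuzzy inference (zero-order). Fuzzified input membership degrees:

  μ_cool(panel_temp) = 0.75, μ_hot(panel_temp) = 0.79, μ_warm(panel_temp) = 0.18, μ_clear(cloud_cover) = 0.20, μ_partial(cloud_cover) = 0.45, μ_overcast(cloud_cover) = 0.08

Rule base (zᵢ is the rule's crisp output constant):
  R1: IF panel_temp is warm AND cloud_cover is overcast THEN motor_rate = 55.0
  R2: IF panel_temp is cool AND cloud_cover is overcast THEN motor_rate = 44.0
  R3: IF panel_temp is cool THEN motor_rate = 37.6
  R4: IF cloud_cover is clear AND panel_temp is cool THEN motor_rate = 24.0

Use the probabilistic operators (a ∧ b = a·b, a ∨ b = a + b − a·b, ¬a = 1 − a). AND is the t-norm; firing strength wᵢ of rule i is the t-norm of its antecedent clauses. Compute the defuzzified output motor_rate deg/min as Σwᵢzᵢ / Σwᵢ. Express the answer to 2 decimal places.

36.16

R1 (z=55.0): warm=0.18, overcast=0.08; AND[a·b] → w = 0.0144
R2 (z=44.0): cool=0.75, overcast=0.08; AND[a·b] → w = 0.0600
R3 (z=37.6): cool=0.75 → w = 0.7500
R4 (z=24.0): clear=0.20, cool=0.75; AND[a·b] → w = 0.1500
Weighted average = (0.0144·55.0 + 0.0600·44.0 + 0.7500·37.6 + 0.1500·24.0) / (0.0144 + 0.0600 + 0.7500 + 0.1500)
  = 35.2320 / 0.9744 = 36.16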